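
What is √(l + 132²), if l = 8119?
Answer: √25543 ≈ 159.82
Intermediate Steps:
√(l + 132²) = √(8119 + 132²) = √(8119 + 17424) = √25543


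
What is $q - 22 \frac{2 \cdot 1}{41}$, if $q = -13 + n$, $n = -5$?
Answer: $- \frac{782}{41} \approx -19.073$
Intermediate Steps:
$q = -18$ ($q = -13 - 5 = -18$)
$q - 22 \frac{2 \cdot 1}{41} = -18 - 22 \frac{2 \cdot 1}{41} = -18 - 22 \cdot 2 \cdot \frac{1}{41} = -18 - \frac{44}{41} = - \frac{782}{41}$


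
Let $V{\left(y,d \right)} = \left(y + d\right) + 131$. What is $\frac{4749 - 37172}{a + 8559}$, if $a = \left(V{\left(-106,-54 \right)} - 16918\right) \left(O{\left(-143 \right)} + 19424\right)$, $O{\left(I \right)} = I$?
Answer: $\frac{32423}{326746548} \approx 9.923 \cdot 10^{-5}$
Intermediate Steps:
$V{\left(y,d \right)} = 131 + d + y$ ($V{\left(y,d \right)} = \left(d + y\right) + 131 = 131 + d + y$)
$a = -326755107$ ($a = \left(\left(131 - 54 - 106\right) - 16918\right) \left(-143 + 19424\right) = \left(-29 - 16918\right) 19281 = \left(-16947\right) 19281 = -326755107$)
$\frac{4749 - 37172}{a + 8559} = \frac{4749 - 37172}{-326755107 + 8559} = - \frac{32423}{-326746548} = \left(-32423\right) \left(- \frac{1}{326746548}\right) = \frac{32423}{326746548}$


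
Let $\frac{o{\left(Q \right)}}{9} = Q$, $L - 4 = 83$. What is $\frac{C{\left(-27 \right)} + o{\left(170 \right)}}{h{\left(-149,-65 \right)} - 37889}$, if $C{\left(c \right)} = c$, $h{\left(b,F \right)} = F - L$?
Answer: $- \frac{1503}{38041} \approx -0.03951$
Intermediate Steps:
$L = 87$ ($L = 4 + 83 = 87$)
$h{\left(b,F \right)} = -87 + F$ ($h{\left(b,F \right)} = F - 87 = -87 + F$)
$o{\left(Q \right)} = 9 Q$
$\frac{C{\left(-27 \right)} + o{\left(170 \right)}}{h{\left(-149,-65 \right)} - 37889} = \frac{-27 + 9 \cdot 170}{\left(-87 - 65\right) - 37889} = \frac{-27 + 1530}{-152 - 37889} = \frac{1503}{-38041} = 1503 \left(- \frac{1}{38041}\right) = - \frac{1503}{38041}$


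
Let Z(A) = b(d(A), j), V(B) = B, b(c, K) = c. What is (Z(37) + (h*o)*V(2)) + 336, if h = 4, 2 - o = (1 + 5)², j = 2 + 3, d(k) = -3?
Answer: 61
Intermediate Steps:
j = 5
o = -34 (o = 2 - (1 + 5)² = 2 - 1*6² = 2 - 1*36 = 2 - 36 = -34)
Z(A) = -3
(Z(37) + (h*o)*V(2)) + 336 = (-3 + (4*(-34))*2) + 336 = (-3 - 136*2) + 336 = (-3 - 272) + 336 = -275 + 336 = 61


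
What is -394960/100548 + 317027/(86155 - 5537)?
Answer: 8886379/2026494666 ≈ 0.0043851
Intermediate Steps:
-394960/100548 + 317027/(86155 - 5537) = -394960*1/100548 + 317027/80618 = -98740/25137 + 317027*(1/80618) = -98740/25137 + 317027/80618 = 8886379/2026494666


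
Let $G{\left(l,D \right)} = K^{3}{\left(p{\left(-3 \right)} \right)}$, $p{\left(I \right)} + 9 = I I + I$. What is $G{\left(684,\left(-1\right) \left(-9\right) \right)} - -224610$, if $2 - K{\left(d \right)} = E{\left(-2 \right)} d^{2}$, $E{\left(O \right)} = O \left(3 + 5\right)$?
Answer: $3336746$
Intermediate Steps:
$E{\left(O \right)} = 8 O$ ($E{\left(O \right)} = O 8 = 8 O$)
$p{\left(I \right)} = -9 + I + I^{2}$ ($p{\left(I \right)} = -9 + \left(I I + I\right) = -9 + \left(I^{2} + I\right) = -9 + \left(I + I^{2}\right) = -9 + I + I^{2}$)
$K{\left(d \right)} = 2 + 16 d^{2}$ ($K{\left(d \right)} = 2 - 8 \left(-2\right) d^{2} = 2 - - 16 d^{2} = 2 + 16 d^{2}$)
$G{\left(l,D \right)} = 3112136$ ($G{\left(l,D \right)} = \left(2 + 16 \left(-9 - 3 + \left(-3\right)^{2}\right)^{2}\right)^{3} = \left(2 + 16 \left(-9 - 3 + 9\right)^{2}\right)^{3} = \left(2 + 16 \left(-3\right)^{2}\right)^{3} = \left(2 + 16 \cdot 9\right)^{3} = \left(2 + 144\right)^{3} = 146^{3} = 3112136$)
$G{\left(684,\left(-1\right) \left(-9\right) \right)} - -224610 = 3112136 - -224610 = 3112136 + 224610 = 3336746$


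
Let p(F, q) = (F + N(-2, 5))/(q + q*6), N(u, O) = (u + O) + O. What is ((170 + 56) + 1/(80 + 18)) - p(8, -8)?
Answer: 22177/98 ≈ 226.30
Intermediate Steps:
N(u, O) = u + 2*O (N(u, O) = (O + u) + O = u + 2*O)
p(F, q) = (8 + F)/(7*q) (p(F, q) = (F + (-2 + 2*5))/(q + q*6) = (F + (-2 + 10))/(q + 6*q) = (F + 8)/((7*q)) = (8 + F)*(1/(7*q)) = (8 + F)/(7*q))
((170 + 56) + 1/(80 + 18)) - p(8, -8) = ((170 + 56) + 1/(80 + 18)) - (8 + 8)/(7*(-8)) = (226 + 1/98) - (-1)*16/(7*8) = (226 + 1/98) - 1*(-2/7) = 22149/98 + 2/7 = 22177/98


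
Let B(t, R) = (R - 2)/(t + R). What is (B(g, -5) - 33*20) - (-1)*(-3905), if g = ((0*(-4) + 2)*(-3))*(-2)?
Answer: -4566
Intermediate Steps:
g = 12 (g = ((0 + 2)*(-3))*(-2) = (2*(-3))*(-2) = -6*(-2) = 12)
B(t, R) = (-2 + R)/(R + t)
(B(g, -5) - 33*20) - (-1)*(-3905) = ((-2 - 5)/(-5 + 12) - 33*20) - (-1)*(-3905) = (-7/7 - 660) - 1*3905 = ((⅐)*(-7) - 660) - 3905 = (-1 - 660) - 3905 = -661 - 3905 = -4566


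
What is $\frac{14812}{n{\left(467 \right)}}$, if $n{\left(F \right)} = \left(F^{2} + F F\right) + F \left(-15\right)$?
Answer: $\frac{14812}{429173} \approx 0.034513$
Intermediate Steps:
$n{\left(F \right)} = - 15 F + 2 F^{2}$ ($n{\left(F \right)} = \left(F^{2} + F^{2}\right) - 15 F = 2 F^{2} - 15 F = - 15 F + 2 F^{2}$)
$\frac{14812}{n{\left(467 \right)}} = \frac{14812}{467 \left(-15 + 2 \cdot 467\right)} = \frac{14812}{467 \left(-15 + 934\right)} = \frac{14812}{467 \cdot 919} = \frac{14812}{429173}$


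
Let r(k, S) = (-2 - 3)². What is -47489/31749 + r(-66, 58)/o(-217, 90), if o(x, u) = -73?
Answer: -4260422/2317677 ≈ -1.8382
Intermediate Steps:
r(k, S) = 25 (r(k, S) = (-5)² = 25)
-47489/31749 + r(-66, 58)/o(-217, 90) = -47489/31749 + 25/(-73) = -47489*1/31749 + 25*(-1/73) = -47489/31749 - 25/73 = -4260422/2317677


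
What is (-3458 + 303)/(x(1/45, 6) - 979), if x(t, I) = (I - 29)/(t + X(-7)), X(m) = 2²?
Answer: 571055/178234 ≈ 3.2040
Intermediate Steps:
X(m) = 4
x(t, I) = (-29 + I)/(4 + t) (x(t, I) = (I - 29)/(t + 4) = (-29 + I)/(4 + t))
(-3458 + 303)/(x(1/45, 6) - 979) = (-3458 + 303)/((-29 + 6)/(4 + 1/45) - 979) = -3155/(-23/(4 + 1/45) - 979) = -3155/(-23/(181/45) - 979) = -3155/((45/181)*(-23) - 979) = -3155/(-1035/181 - 979) = -3155/(-178234/181) = -3155*(-181/178234) = 571055/178234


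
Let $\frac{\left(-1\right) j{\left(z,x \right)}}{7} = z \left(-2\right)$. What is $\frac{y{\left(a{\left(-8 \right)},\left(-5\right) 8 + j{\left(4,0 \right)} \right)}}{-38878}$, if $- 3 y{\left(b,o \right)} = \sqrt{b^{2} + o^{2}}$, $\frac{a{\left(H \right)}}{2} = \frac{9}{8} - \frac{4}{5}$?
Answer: $\frac{\sqrt{102569}}{2332680} \approx 0.00013729$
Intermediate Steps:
$j{\left(z,x \right)} = 14 z$ ($j{\left(z,x \right)} = - 7 z \left(-2\right) = - 7 \left(- 2 z\right) = 14 z$)
$a{\left(H \right)} = \frac{13}{20}$ ($a{\left(H \right)} = 2 \left(\frac{9}{8} - \frac{4}{5}\right) = 2 \cdot \frac{13}{40} = \frac{13}{20}$)
$y{\left(b,o \right)} = - \frac{\sqrt{b^{2} + o^{2}}}{3}$
$\frac{y{\left(a{\left(-8 \right)},\left(-5\right) 8 + j{\left(4,0 \right)} \right)}}{-38878} = \frac{\left(- \frac{1}{3}\right) \sqrt{\left(\frac{13}{20}\right)^{2} + \left(\left(-5\right) 8 + 14 \cdot 4\right)^{2}}}{-38878} = - \frac{\sqrt{\frac{169}{400} + \left(-40 + 56\right)^{2}}}{3} \left(- \frac{1}{38878}\right) = - \frac{\sqrt{\frac{169}{400} + 16^{2}}}{3} \left(- \frac{1}{38878}\right) = - \frac{\sqrt{\frac{169}{400} + 256}}{3} \left(- \frac{1}{38878}\right) = - \frac{\sqrt{\frac{102569}{400}}}{3} \left(- \frac{1}{38878}\right) = - \frac{\frac{1}{20} \sqrt{102569}}{3} \left(- \frac{1}{38878}\right) = - \frac{\sqrt{102569}}{60} \left(- \frac{1}{38878}\right) = \frac{\sqrt{102569}}{2332680}$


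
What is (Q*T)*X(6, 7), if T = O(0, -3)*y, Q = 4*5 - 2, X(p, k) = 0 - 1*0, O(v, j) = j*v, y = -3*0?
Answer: 0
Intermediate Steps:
y = 0
X(p, k) = 0 (X(p, k) = 0 + 0 = 0)
Q = 18 (Q = 20 - 2 = 18)
T = 0 (T = -3*0*0 = 0*0 = 0)
(Q*T)*X(6, 7) = (18*0)*0 = 0*0 = 0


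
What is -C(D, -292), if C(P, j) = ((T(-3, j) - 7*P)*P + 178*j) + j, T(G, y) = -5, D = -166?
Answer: 244330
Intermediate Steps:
C(P, j) = 179*j + P*(-5 - 7*P) (C(P, j) = ((-5 - 7*P)*P + 178*j) + j = (P*(-5 - 7*P) + 178*j) + j = (178*j + P*(-5 - 7*P)) + j = 179*j + P*(-5 - 7*P))
-C(D, -292) = -(-7*(-166)² - 5*(-166) + 179*(-292)) = -(-7*27556 + 830 - 52268) = -(-192892 + 830 - 52268) = -1*(-244330) = 244330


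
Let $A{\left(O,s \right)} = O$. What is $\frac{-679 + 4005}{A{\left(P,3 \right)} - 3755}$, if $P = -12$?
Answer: $- \frac{3326}{3767} \approx -0.88293$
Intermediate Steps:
$\frac{-679 + 4005}{A{\left(P,3 \right)} - 3755} = \frac{-679 + 4005}{-12 - 3755} = \frac{3326}{-3767} = 3326 \left(- \frac{1}{3767}\right) = - \frac{3326}{3767}$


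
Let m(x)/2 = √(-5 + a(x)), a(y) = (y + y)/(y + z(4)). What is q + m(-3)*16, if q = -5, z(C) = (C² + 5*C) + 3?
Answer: -5 + 16*I*√186/3 ≈ -5.0 + 72.737*I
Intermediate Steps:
z(C) = 3 + C² + 5*C
a(y) = 2*y/(39 + y) (a(y) = (y + y)/(y + (3 + 4² + 5*4)) = (2*y)/(y + (3 + 16 + 20)) = (2*y)/(y + 39) = (2*y)/(39 + y) = 2*y/(39 + y))
m(x) = 2*√(-5 + 2*x/(39 + x))
q + m(-3)*16 = -5 + (2*√3*√((-65 - 1*(-3))/(39 - 3)))*16 = -5 + (2*√3*√((-65 + 3)/36))*16 = -5 + (2*√3*√((1/36)*(-62)))*16 = -5 + (2*√3*√(-31/18))*16 = -5 + (2*√3*(I*√62/6))*16 = -5 + (I*√186/3)*16 = -5 + 16*I*√186/3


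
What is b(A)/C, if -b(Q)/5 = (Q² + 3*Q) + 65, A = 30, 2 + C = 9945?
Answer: -5275/9943 ≈ -0.53052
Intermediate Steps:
C = 9943 (C = -2 + 9945 = 9943)
b(Q) = -325 - 15*Q - 5*Q² (b(Q) = -5*((Q² + 3*Q) + 65) = -5*(65 + Q² + 3*Q) = -325 - 15*Q - 5*Q²)
b(A)/C = (-325 - 15*30 - 5*30²)/9943 = (-325 - 450 - 5*900)*(1/9943) = (-325 - 450 - 4500)*(1/9943) = -5275*1/9943 = -5275/9943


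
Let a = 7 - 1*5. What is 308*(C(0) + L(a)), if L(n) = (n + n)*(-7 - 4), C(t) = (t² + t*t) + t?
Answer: -13552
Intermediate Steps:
C(t) = t + 2*t² (C(t) = (t² + t²) + t = 2*t² + t = t + 2*t²)
a = 2 (a = 7 - 5 = 2)
L(n) = -22*n (L(n) = (2*n)*(-11) = -22*n)
308*(C(0) + L(a)) = 308*(0*(1 + 2*0) - 22*2) = 308*(0*(1 + 0) - 44) = 308*(0*1 - 44) = 308*(0 - 44) = 308*(-44) = -13552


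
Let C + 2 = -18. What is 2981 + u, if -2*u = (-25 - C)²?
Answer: 5937/2 ≈ 2968.5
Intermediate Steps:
C = -20 (C = -2 - 18 = -20)
u = -25/2 (u = -(-25 - 1*(-20))²/2 = -(-25 + 20)²/2 = -½*(-5)² = -½*25 = -25/2 ≈ -12.500)
2981 + u = 2981 - 25/2 = 5937/2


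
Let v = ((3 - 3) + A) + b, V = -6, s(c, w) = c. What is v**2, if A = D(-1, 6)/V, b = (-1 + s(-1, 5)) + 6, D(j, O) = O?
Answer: 9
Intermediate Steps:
b = 4 (b = (-1 - 1) + 6 = -2 + 6 = 4)
A = -1 (A = 6/(-6) = 6*(-1/6) = -1)
v = 3 (v = ((3 - 3) - 1) + 4 = (0 - 1) + 4 = -1 + 4 = 3)
v**2 = 3**2 = 9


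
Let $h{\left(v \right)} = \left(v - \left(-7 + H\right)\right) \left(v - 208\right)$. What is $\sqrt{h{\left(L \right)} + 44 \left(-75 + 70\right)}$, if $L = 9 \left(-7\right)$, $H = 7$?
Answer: $\sqrt{16853} \approx 129.82$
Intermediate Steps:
$L = -63$
$h{\left(v \right)} = v \left(-208 + v\right)$ ($h{\left(v \right)} = \left(v + \left(7 - 7\right)\right) \left(v - 208\right) = \left(v + \left(7 - 7\right)\right) \left(-208 + v\right) = \left(v + 0\right) \left(-208 + v\right) = v \left(-208 + v\right)$)
$\sqrt{h{\left(L \right)} + 44 \left(-75 + 70\right)} = \sqrt{- 63 \left(-208 - 63\right) + 44 \left(-75 + 70\right)} = \sqrt{\left(-63\right) \left(-271\right) + 44 \left(-5\right)} = \sqrt{17073 - 220} = \sqrt{16853}$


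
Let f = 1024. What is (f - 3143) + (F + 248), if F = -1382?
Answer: -3253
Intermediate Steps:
(f - 3143) + (F + 248) = (1024 - 3143) + (-1382 + 248) = -2119 - 1134 = -3253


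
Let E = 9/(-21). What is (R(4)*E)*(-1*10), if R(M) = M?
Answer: 120/7 ≈ 17.143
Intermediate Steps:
E = -3/7 (E = 9*(-1/21) = -3/7 ≈ -0.42857)
(R(4)*E)*(-1*10) = (4*(-3/7))*(-1*10) = -12/7*(-10) = 120/7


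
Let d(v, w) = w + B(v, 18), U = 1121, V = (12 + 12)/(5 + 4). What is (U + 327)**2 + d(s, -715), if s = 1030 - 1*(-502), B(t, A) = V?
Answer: 6287975/3 ≈ 2.0960e+6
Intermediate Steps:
V = 8/3 (V = 24/9 = 24*(1/9) = 8/3 ≈ 2.6667)
B(t, A) = 8/3
s = 1532 (s = 1030 + 502 = 1532)
d(v, w) = 8/3 + w (d(v, w) = w + 8/3 = 8/3 + w)
(U + 327)**2 + d(s, -715) = (1121 + 327)**2 + (8/3 - 715) = 1448**2 - 2137/3 = 2096704 - 2137/3 = 6287975/3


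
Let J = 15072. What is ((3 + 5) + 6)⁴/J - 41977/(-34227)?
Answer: 40573787/10747278 ≈ 3.7753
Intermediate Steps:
((3 + 5) + 6)⁴/J - 41977/(-34227) = ((3 + 5) + 6)⁴/15072 - 41977/(-34227) = (8 + 6)⁴*(1/15072) - 41977*(-1/34227) = 14⁴*(1/15072) + 41977/34227 = 38416*(1/15072) + 41977/34227 = 2401/942 + 41977/34227 = 40573787/10747278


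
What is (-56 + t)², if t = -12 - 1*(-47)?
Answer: 441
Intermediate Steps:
t = 35 (t = -12 + 47 = 35)
(-56 + t)² = (-56 + 35)² = (-21)² = 441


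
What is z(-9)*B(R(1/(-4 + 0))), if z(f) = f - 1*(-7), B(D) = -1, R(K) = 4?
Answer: 2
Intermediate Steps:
z(f) = 7 + f (z(f) = f + 7 = 7 + f)
z(-9)*B(R(1/(-4 + 0))) = (7 - 9)*(-1) = -2*(-1) = 2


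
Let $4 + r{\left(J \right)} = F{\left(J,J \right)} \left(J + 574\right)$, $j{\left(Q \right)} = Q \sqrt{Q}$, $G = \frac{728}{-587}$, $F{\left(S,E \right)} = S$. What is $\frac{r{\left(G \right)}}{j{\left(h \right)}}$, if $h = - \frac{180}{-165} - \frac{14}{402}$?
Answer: $- \frac{544213673916 \sqrt{5162685}}{1878667716025} \approx -658.2$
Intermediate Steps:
$G = - \frac{728}{587}$ ($G = 728 \left(- \frac{1}{587}\right) = - \frac{728}{587} \approx -1.2402$)
$h = \frac{2335}{2211}$ ($h = \left(-180\right) \left(- \frac{1}{165}\right) - \frac{7}{201} = \frac{12}{11} - \frac{7}{201} = \frac{2335}{2211} \approx 1.0561$)
$j{\left(Q \right)} = Q^{\frac{3}{2}}$
$r{\left(J \right)} = -4 + J \left(574 + J\right)$ ($r{\left(J \right)} = -4 + J \left(J + 574\right) = -4 + J \left(574 + J\right)$)
$\frac{r{\left(G \right)}}{j{\left(h \right)}} = \frac{-4 + \left(- \frac{728}{587}\right)^{2} + 574 \left(- \frac{728}{587}\right)}{\left(\frac{2335}{2211}\right)^{\frac{3}{2}}} = \frac{-4 + \frac{529984}{344569} - \frac{417872}{587}}{\frac{2335}{4888521} \sqrt{5162685}} = - \frac{246139156 \frac{2211 \sqrt{5162685}}{5452225}}{344569} = - \frac{544213673916 \sqrt{5162685}}{1878667716025}$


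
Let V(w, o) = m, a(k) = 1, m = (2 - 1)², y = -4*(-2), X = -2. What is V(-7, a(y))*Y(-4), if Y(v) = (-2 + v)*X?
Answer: 12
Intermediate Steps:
y = 8
Y(v) = 4 - 2*v (Y(v) = (-2 + v)*(-2) = 4 - 2*v)
m = 1 (m = 1² = 1)
V(w, o) = 1
V(-7, a(y))*Y(-4) = 1*(4 - 2*(-4)) = 1*(4 + 8) = 1*12 = 12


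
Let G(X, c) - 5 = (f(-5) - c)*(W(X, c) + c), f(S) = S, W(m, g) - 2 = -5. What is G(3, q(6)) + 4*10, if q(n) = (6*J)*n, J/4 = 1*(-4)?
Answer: -330564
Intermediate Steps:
W(m, g) = -3 (W(m, g) = 2 - 5 = -3)
J = -16 (J = 4*(1*(-4)) = 4*(-4) = -16)
q(n) = -96*n (q(n) = (6*(-16))*n = -96*n)
G(X, c) = 5 + (-5 - c)*(-3 + c)
G(3, q(6)) + 4*10 = (20 - (-96*6)² - (-192)*6) + 4*10 = (20 - 1*(-576)² - 2*(-576)) + 40 = (20 - 1*331776 + 1152) + 40 = (20 - 331776 + 1152) + 40 = -330604 + 40 = -330564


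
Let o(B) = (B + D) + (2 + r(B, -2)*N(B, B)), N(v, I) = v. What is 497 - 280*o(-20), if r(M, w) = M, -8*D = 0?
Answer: -106463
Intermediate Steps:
D = 0 (D = -⅛*0 = 0)
o(B) = 2 + B + B² (o(B) = (B + 0) + (2 + B*B) = B + (2 + B²) = 2 + B + B²)
497 - 280*o(-20) = 497 - 280*(2 - 20 + (-20)²) = 497 - 280*(2 - 20 + 400) = 497 - 280*382 = 497 - 106960 = -106463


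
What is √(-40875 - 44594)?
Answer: I*√85469 ≈ 292.35*I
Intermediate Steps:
√(-40875 - 44594) = √(-85469) = I*√85469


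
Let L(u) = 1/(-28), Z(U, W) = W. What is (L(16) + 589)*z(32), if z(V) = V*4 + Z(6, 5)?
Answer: 313329/4 ≈ 78332.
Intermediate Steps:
L(u) = -1/28
z(V) = 5 + 4*V (z(V) = V*4 + 5 = 4*V + 5 = 5 + 4*V)
(L(16) + 589)*z(32) = (-1/28 + 589)*(5 + 4*32) = 16491*(5 + 128)/28 = (16491/28)*133 = 313329/4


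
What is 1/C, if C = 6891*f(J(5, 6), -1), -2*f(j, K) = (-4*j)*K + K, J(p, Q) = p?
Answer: -2/130929 ≈ -1.5275e-5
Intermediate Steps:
f(j, K) = -K/2 + 2*K*j (f(j, K) = -((-4*j)*K + K)/2 = -(-4*K*j + K)/2 = -(K - 4*K*j)/2 = -K/2 + 2*K*j)
C = -130929/2 (C = 6891*((1/2)*(-1)*(-1 + 4*5)) = 6891*((1/2)*(-1)*(-1 + 20)) = 6891*((1/2)*(-1)*19) = 6891*(-19/2) = -130929/2 ≈ -65465.)
1/C = 1/(-130929/2) = -2/130929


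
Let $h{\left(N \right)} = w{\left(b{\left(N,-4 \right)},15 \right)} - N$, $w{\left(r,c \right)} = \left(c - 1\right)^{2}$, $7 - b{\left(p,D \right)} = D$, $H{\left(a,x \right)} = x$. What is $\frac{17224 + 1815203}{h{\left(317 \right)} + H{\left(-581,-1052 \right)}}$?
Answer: $- \frac{610809}{391} \approx -1562.2$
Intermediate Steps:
$b{\left(p,D \right)} = 7 - D$
$w{\left(r,c \right)} = \left(-1 + c\right)^{2}$
$h{\left(N \right)} = 196 - N$ ($h{\left(N \right)} = \left(-1 + 15\right)^{2} - N = 14^{2} - N = 196 - N$)
$\frac{17224 + 1815203}{h{\left(317 \right)} + H{\left(-581,-1052 \right)}} = \frac{17224 + 1815203}{\left(196 - 317\right) - 1052} = \frac{1832427}{\left(196 - 317\right) - 1052} = \frac{1832427}{-121 - 1052} = \frac{1832427}{-1173} = 1832427 \left(- \frac{1}{1173}\right) = - \frac{610809}{391}$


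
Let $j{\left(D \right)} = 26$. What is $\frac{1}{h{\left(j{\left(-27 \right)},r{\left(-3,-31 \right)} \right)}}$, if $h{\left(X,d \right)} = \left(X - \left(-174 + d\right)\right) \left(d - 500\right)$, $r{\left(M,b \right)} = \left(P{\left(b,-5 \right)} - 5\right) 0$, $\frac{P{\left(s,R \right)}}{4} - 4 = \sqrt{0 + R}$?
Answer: $- \frac{1}{100000} \approx -1.0 \cdot 10^{-5}$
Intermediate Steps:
$P{\left(s,R \right)} = 16 + 4 \sqrt{R}$ ($P{\left(s,R \right)} = 16 + 4 \sqrt{0 + R} = 16 + 4 \sqrt{R}$)
$r{\left(M,b \right)} = 0$ ($r{\left(M,b \right)} = \left(\left(16 + 4 \sqrt{-5}\right) - 5\right) 0 = \left(\left(16 + 4 i \sqrt{5}\right) - 5\right) 0 = \left(11 + 4 i \sqrt{5}\right) 0 = 0$)
$h{\left(X,d \right)} = \left(-500 + d\right) \left(174 + X - d\right)$ ($h{\left(X,d \right)} = \left(174 + X - d\right) \left(-500 + d\right) = \left(-500 + d\right) \left(174 + X - d\right)$)
$\frac{1}{h{\left(j{\left(-27 \right)},r{\left(-3,-31 \right)} \right)}} = \frac{1}{-87000 - 0^{2} - 13000 + 674 \cdot 0 + 26 \cdot 0} = \frac{1}{-87000 - 0 - 13000 + 0 + 0} = \frac{1}{-87000 + 0 - 13000 + 0 + 0} = \frac{1}{-100000} = - \frac{1}{100000}$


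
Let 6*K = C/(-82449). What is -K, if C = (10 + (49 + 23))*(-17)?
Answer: -697/247347 ≈ -0.0028179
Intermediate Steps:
C = -1394 (C = (10 + 72)*(-17) = 82*(-17) = -1394)
K = 697/247347 (K = (-1394/(-82449))/6 = (-1394*(-1/82449))/6 = (1/6)*(1394/82449) = 697/247347 ≈ 0.0028179)
-K = -1*697/247347 = -697/247347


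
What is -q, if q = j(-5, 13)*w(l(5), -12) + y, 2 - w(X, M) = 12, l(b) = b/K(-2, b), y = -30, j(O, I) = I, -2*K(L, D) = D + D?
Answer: 160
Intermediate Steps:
K(L, D) = -D (K(L, D) = -(D + D)/2 = -D)
l(b) = -1 (l(b) = b/((-b)) = b*(-1/b) = -1)
w(X, M) = -10 (w(X, M) = 2 - 1*12 = 2 - 12 = -10)
q = -160 (q = 13*(-10) - 30 = -130 - 30 = -160)
-q = -1*(-160) = 160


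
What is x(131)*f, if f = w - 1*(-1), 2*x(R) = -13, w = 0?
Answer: -13/2 ≈ -6.5000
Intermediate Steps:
x(R) = -13/2 (x(R) = (-13)/2 = (-1*13)/2 = (1/2)*(-13) = -13/2)
f = 1 (f = 0 - 1*(-1) = 0 + 1 = 1)
x(131)*f = -13/2*1 = -13/2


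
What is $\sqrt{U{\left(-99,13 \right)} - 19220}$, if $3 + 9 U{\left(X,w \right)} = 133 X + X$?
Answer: $\frac{7 i \sqrt{3801}}{3} \approx 143.86 i$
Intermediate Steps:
$U{\left(X,w \right)} = - \frac{1}{3} + \frac{134 X}{9}$ ($U{\left(X,w \right)} = - \frac{1}{3} + \frac{133 X + X}{9} = - \frac{1}{3} + \frac{134 X}{9}$)
$\sqrt{U{\left(-99,13 \right)} - 19220} = \sqrt{\left(- \frac{1}{3} + \frac{134}{9} \left(-99\right)\right) - 19220} = \sqrt{\left(- \frac{1}{3} - 1474\right) - 19220} = \sqrt{- \frac{4423}{3} - 19220} = \sqrt{- \frac{62083}{3}} = \frac{7 i \sqrt{3801}}{3}$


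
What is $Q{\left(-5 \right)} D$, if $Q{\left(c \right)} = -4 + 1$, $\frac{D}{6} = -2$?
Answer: $36$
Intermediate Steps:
$D = -12$ ($D = 6 \left(-2\right) = -12$)
$Q{\left(c \right)} = -3$
$Q{\left(-5 \right)} D = \left(-3\right) \left(-12\right) = 36$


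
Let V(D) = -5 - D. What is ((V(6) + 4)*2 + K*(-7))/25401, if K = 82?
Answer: -196/8467 ≈ -0.023149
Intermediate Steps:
((V(6) + 4)*2 + K*(-7))/25401 = (((-5 - 1*6) + 4)*2 + 82*(-7))/25401 = (((-5 - 6) + 4)*2 - 574)*(1/25401) = ((-11 + 4)*2 - 574)*(1/25401) = (-7*2 - 574)*(1/25401) = (-14 - 574)*(1/25401) = -588*1/25401 = -196/8467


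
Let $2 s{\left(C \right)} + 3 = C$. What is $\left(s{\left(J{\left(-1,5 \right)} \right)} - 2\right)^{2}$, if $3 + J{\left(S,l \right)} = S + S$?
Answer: $36$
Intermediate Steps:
$J{\left(S,l \right)} = -3 + 2 S$ ($J{\left(S,l \right)} = -3 + \left(S + S\right) = -3 + 2 S$)
$s{\left(C \right)} = - \frac{3}{2} + \frac{C}{2}$
$\left(s{\left(J{\left(-1,5 \right)} \right)} - 2\right)^{2} = \left(\left(- \frac{3}{2} + \frac{-3 + 2 \left(-1\right)}{2}\right) - 2\right)^{2} = \left(\left(- \frac{3}{2} + \frac{-3 - 2}{2}\right) - 2\right)^{2} = \left(\left(- \frac{3}{2} + \frac{1}{2} \left(-5\right)\right) - 2\right)^{2} = \left(\left(- \frac{3}{2} - \frac{5}{2}\right) - 2\right)^{2} = \left(-4 - 2\right)^{2} = \left(-6\right)^{2} = 36$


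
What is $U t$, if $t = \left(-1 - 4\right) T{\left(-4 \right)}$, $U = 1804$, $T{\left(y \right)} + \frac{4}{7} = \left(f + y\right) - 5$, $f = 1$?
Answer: $\frac{541200}{7} \approx 77314.0$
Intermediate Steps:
$T{\left(y \right)} = - \frac{32}{7} + y$ ($T{\left(y \right)} = - \frac{4}{7} + \left(\left(1 + y\right) - 5\right) = - \frac{4}{7} + \left(-4 + y\right) = - \frac{32}{7} + y$)
$t = \frac{300}{7}$ ($t = \left(-1 - 4\right) \left(- \frac{32}{7} - 4\right) = \left(-5\right) \left(- \frac{60}{7}\right) = \frac{300}{7} \approx 42.857$)
$U t = 1804 \cdot \frac{300}{7} = \frac{541200}{7}$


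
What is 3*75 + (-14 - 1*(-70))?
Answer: 281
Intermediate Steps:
3*75 + (-14 - 1*(-70)) = 225 + (-14 + 70) = 225 + 56 = 281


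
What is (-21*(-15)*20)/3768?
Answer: 525/314 ≈ 1.6720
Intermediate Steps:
(-21*(-15)*20)/3768 = (315*20)*(1/3768) = 6300*(1/3768) = 525/314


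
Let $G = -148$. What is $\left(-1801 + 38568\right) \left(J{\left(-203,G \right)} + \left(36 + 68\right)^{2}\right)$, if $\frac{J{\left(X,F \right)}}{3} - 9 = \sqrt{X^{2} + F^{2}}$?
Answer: $398664581 + 110301 \sqrt{63113} \approx 4.2637 \cdot 10^{8}$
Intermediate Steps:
$J{\left(X,F \right)} = 27 + 3 \sqrt{F^{2} + X^{2}}$ ($J{\left(X,F \right)} = 27 + 3 \sqrt{X^{2} + F^{2}} = 27 + 3 \sqrt{F^{2} + X^{2}}$)
$\left(-1801 + 38568\right) \left(J{\left(-203,G \right)} + \left(36 + 68\right)^{2}\right) = \left(-1801 + 38568\right) \left(\left(27 + 3 \sqrt{\left(-148\right)^{2} + \left(-203\right)^{2}}\right) + \left(36 + 68\right)^{2}\right) = 36767 \left(\left(27 + 3 \sqrt{21904 + 41209}\right) + 104^{2}\right) = 36767 \left(\left(27 + 3 \sqrt{63113}\right) + 10816\right) = 36767 \left(10843 + 3 \sqrt{63113}\right) = 398664581 + 110301 \sqrt{63113}$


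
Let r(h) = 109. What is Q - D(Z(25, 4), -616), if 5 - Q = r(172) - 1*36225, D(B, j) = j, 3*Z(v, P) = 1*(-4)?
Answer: 36737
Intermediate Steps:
Z(v, P) = -4/3 (Z(v, P) = (1*(-4))/3 = (⅓)*(-4) = -4/3)
Q = 36121 (Q = 5 - (109 - 1*36225) = 5 - (109 - 36225) = 5 - 1*(-36116) = 5 + 36116 = 36121)
Q - D(Z(25, 4), -616) = 36121 - 1*(-616) = 36121 + 616 = 36737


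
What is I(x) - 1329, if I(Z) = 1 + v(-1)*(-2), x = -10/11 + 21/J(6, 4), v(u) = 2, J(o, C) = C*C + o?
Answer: -1332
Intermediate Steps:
J(o, C) = o + C² (J(o, C) = C² + o = o + C²)
x = 1/22 (x = -10/11 + 21/(6 + 4²) = -10*1/11 + 21/(6 + 16) = -10/11 + 21/22 = 1/22 ≈ 0.045455)
I(Z) = -3 (I(Z) = 1 + 2*(-2) = 1 - 4 = -3)
I(x) - 1329 = -3 - 1329 = -1332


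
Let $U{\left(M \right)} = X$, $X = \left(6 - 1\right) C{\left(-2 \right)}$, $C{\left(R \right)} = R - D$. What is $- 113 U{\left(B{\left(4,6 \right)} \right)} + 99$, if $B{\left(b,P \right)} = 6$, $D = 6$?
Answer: $4619$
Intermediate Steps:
$C{\left(R \right)} = -6 + R$ ($C{\left(R \right)} = R - 6 = -6 + R$)
$X = -40$ ($X = \left(6 - 1\right) \left(-6 - 2\right) = 5 \left(-8\right) = -40$)
$U{\left(M \right)} = -40$
$- 113 U{\left(B{\left(4,6 \right)} \right)} + 99 = \left(-113\right) \left(-40\right) + 99 = 4520 + 99 = 4619$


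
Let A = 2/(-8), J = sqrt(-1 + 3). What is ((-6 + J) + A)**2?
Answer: 657/16 - 25*sqrt(2)/2 ≈ 23.385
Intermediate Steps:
J = sqrt(2) ≈ 1.4142
A = -1/4 (A = 2*(-1/8) = -1/4 ≈ -0.25000)
((-6 + J) + A)**2 = ((-6 + sqrt(2)) - 1/4)**2 = (-25/4 + sqrt(2))**2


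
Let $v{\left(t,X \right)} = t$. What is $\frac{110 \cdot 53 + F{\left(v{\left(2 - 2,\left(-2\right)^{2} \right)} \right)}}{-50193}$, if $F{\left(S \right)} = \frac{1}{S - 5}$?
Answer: $- \frac{29149}{250965} \approx -0.11615$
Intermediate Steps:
$F{\left(S \right)} = \frac{1}{-5 + S}$
$\frac{110 \cdot 53 + F{\left(v{\left(2 - 2,\left(-2\right)^{2} \right)} \right)}}{-50193} = \frac{110 \cdot 53 + \frac{1}{-5 + \left(2 - 2\right)}}{-50193} = \left(5830 + \frac{1}{-5 + \left(2 - 2\right)}\right) \left(- \frac{1}{50193}\right) = \left(5830 + \frac{1}{-5 + 0}\right) \left(- \frac{1}{50193}\right) = \left(5830 + \frac{1}{-5}\right) \left(- \frac{1}{50193}\right) = \left(5830 - \frac{1}{5}\right) \left(- \frac{1}{50193}\right) = \frac{29149}{5} \left(- \frac{1}{50193}\right) = - \frac{29149}{250965}$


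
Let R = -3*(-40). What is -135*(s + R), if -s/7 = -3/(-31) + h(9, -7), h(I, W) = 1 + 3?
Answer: -382185/31 ≈ -12329.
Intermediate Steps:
h(I, W) = 4
R = 120
s = -889/31 (s = -7*(-3/(-31) + 4) = -7*(-3*(-1/31) + 4) = -7*(3/31 + 4) = -7*127/31 = -889/31 ≈ -28.677)
-135*(s + R) = -135*(-889/31 + 120) = -135*2831/31 = -382185/31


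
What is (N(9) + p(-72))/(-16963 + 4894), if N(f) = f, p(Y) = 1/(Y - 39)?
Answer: -998/1339659 ≈ -0.00074497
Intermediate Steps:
p(Y) = 1/(-39 + Y)
(N(9) + p(-72))/(-16963 + 4894) = (9 + 1/(-39 - 72))/(-16963 + 4894) = (9 + 1/(-111))/(-12069) = (9 - 1/111)*(-1/12069) = (998/111)*(-1/12069) = -998/1339659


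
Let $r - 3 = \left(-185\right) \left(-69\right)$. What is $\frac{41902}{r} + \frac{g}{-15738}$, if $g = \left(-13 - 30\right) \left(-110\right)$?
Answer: $\frac{165853}{55632} \approx 2.9813$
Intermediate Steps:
$g = 4730$ ($g = \left(-43\right) \left(-110\right) = 4730$)
$r = 12768$ ($r = 3 - -12765 = 3 + 12765 = 12768$)
$\frac{41902}{r} + \frac{g}{-15738} = \frac{41902}{12768} + \frac{4730}{-15738} = 41902 \cdot \frac{1}{12768} + 4730 \left(- \frac{1}{15738}\right) = \frac{2993}{912} - \frac{55}{183} = \frac{165853}{55632}$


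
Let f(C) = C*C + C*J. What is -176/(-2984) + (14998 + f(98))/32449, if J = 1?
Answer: 9926978/12103477 ≈ 0.82018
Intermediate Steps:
f(C) = C + C² (f(C) = C*C + C*1 = C² + C = C + C²)
-176/(-2984) + (14998 + f(98))/32449 = -176/(-2984) + (14998 + 98*(1 + 98))/32449 = -176*(-1/2984) + (14998 + 98*99)*(1/32449) = 22/373 + (14998 + 9702)*(1/32449) = 22/373 + 24700*(1/32449) = 22/373 + 24700/32449 = 9926978/12103477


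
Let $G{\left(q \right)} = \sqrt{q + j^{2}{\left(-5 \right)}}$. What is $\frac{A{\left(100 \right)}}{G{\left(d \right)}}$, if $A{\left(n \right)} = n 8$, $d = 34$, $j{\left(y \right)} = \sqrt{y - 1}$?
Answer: $\frac{400 \sqrt{7}}{7} \approx 151.19$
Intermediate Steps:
$j{\left(y \right)} = \sqrt{-1 + y}$
$G{\left(q \right)} = \sqrt{-6 + q}$ ($G{\left(q \right)} = \sqrt{q + \left(\sqrt{-1 - 5}\right)^{2}} = \sqrt{q + \left(\sqrt{-6}\right)^{2}} = \sqrt{q + \left(i \sqrt{6}\right)^{2}} = \sqrt{q - 6} = \sqrt{-6 + q}$)
$A{\left(n \right)} = 8 n$
$\frac{A{\left(100 \right)}}{G{\left(d \right)}} = \frac{8 \cdot 100}{\sqrt{-6 + 34}} = \frac{800}{\sqrt{28}} = \frac{800}{2 \sqrt{7}} = 800 \frac{\sqrt{7}}{14} = \frac{400 \sqrt{7}}{7}$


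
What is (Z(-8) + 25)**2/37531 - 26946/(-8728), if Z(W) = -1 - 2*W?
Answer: 512637563/163785284 ≈ 3.1299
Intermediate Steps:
(Z(-8) + 25)**2/37531 - 26946/(-8728) = ((-1 - 2*(-8)) + 25)**2/37531 - 26946/(-8728) = ((-1 + 16) + 25)**2*(1/37531) - 26946*(-1/8728) = (15 + 25)**2*(1/37531) + 13473/4364 = 40**2*(1/37531) + 13473/4364 = 1600*(1/37531) + 13473/4364 = 1600/37531 + 13473/4364 = 512637563/163785284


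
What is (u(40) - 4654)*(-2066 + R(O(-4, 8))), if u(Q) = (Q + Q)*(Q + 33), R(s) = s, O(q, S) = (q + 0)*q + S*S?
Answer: -2355396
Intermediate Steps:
O(q, S) = S**2 + q**2 (O(q, S) = q*q + S**2 = q**2 + S**2 = S**2 + q**2)
u(Q) = 2*Q*(33 + Q) (u(Q) = (2*Q)*(33 + Q) = 2*Q*(33 + Q))
(u(40) - 4654)*(-2066 + R(O(-4, 8))) = (2*40*(33 + 40) - 4654)*(-2066 + (8**2 + (-4)**2)) = (2*40*73 - 4654)*(-2066 + (64 + 16)) = (5840 - 4654)*(-2066 + 80) = 1186*(-1986) = -2355396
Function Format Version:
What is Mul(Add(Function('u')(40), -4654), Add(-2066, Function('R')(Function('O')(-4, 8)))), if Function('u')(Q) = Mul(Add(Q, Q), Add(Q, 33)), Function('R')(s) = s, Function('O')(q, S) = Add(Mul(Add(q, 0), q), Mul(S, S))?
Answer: -2355396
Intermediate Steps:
Function('O')(q, S) = Add(Pow(S, 2), Pow(q, 2)) (Function('O')(q, S) = Add(Mul(q, q), Pow(S, 2)) = Add(Pow(q, 2), Pow(S, 2)) = Add(Pow(S, 2), Pow(q, 2)))
Function('u')(Q) = Mul(2, Q, Add(33, Q)) (Function('u')(Q) = Mul(Mul(2, Q), Add(33, Q)) = Mul(2, Q, Add(33, Q)))
Mul(Add(Function('u')(40), -4654), Add(-2066, Function('R')(Function('O')(-4, 8)))) = Mul(Add(Mul(2, 40, Add(33, 40)), -4654), Add(-2066, Add(Pow(8, 2), Pow(-4, 2)))) = Mul(Add(Mul(2, 40, 73), -4654), Add(-2066, Add(64, 16))) = Mul(Add(5840, -4654), Add(-2066, 80)) = Mul(1186, -1986) = -2355396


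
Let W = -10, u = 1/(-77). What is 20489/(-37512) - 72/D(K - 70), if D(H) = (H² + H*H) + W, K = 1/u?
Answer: -110998697/202602312 ≈ -0.54786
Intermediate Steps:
u = -1/77 ≈ -0.012987
K = -77 (K = 1/(-1/77) = -77)
D(H) = -10 + 2*H² (D(H) = (H² + H*H) - 10 = (H² + H²) - 10 = 2*H² - 10 = -10 + 2*H²)
20489/(-37512) - 72/D(K - 70) = 20489/(-37512) - 72/(-10 + 2*(-77 - 70)²) = 20489*(-1/37512) - 72/(-10 + 2*(-147)²) = -20489/37512 - 72/(-10 + 2*21609) = -20489/37512 - 72/(-10 + 43218) = -20489/37512 - 72/43208 = -20489/37512 - 72*1/43208 = -20489/37512 - 9/5401 = -110998697/202602312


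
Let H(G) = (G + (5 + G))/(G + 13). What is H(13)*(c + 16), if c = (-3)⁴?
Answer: 3007/26 ≈ 115.65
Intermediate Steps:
c = 81
H(G) = (5 + 2*G)/(13 + G)
H(13)*(c + 16) = ((5 + 2*13)/(13 + 13))*(81 + 16) = ((5 + 26)/26)*97 = ((1/26)*31)*97 = (31/26)*97 = 3007/26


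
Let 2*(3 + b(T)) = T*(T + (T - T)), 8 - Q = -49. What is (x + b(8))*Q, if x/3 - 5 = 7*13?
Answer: 18069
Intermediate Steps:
x = 288 (x = 15 + 3*(7*13) = 15 + 3*91 = 15 + 273 = 288)
Q = 57 (Q = 8 - 1*(-49) = 8 + 49 = 57)
b(T) = -3 + T²/2 (b(T) = -3 + (T*(T + (T - T)))/2 = -3 + (T*(T + 0))/2 = -3 + (T*T)/2 = -3 + T²/2)
(x + b(8))*Q = (288 + (-3 + (½)*8²))*57 = (288 + (-3 + (½)*64))*57 = (288 + (-3 + 32))*57 = (288 + 29)*57 = 317*57 = 18069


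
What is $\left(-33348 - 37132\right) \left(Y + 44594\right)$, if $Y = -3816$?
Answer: $-2874033440$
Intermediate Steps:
$\left(-33348 - 37132\right) \left(Y + 44594\right) = \left(-33348 - 37132\right) \left(-3816 + 44594\right) = \left(-70480\right) 40778 = -2874033440$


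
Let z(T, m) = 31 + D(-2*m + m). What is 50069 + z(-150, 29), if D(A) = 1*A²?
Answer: 50941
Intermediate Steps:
D(A) = A²
z(T, m) = 31 + m² (z(T, m) = 31 + (-2*m + m)² = 31 + (-m)² = 31 + m²)
50069 + z(-150, 29) = 50069 + (31 + 29²) = 50069 + (31 + 841) = 50069 + 872 = 50941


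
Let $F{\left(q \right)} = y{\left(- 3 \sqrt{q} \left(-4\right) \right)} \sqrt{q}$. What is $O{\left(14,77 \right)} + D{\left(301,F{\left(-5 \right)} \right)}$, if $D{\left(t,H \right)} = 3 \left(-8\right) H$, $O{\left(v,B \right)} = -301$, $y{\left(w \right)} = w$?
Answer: $1139$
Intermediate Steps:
$F{\left(q \right)} = 12 q$ ($F{\left(q \right)} = - 3 \sqrt{q} \left(-4\right) \sqrt{q} = 12 \sqrt{q} \sqrt{q} = 12 q$)
$D{\left(t,H \right)} = - 24 H$
$O{\left(14,77 \right)} + D{\left(301,F{\left(-5 \right)} \right)} = -301 - 24 \cdot 12 \left(-5\right) = -301 - -1440 = -301 + 1440 = 1139$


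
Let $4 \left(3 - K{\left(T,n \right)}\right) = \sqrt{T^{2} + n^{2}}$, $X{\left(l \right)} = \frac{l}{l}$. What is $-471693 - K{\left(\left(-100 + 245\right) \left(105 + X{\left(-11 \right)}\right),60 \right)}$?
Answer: $-471696 + \frac{5 \sqrt{2362405}}{2} \approx -4.6785 \cdot 10^{5}$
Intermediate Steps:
$X{\left(l \right)} = 1$
$K{\left(T,n \right)} = 3 - \frac{\sqrt{T^{2} + n^{2}}}{4}$
$-471693 - K{\left(\left(-100 + 245\right) \left(105 + X{\left(-11 \right)}\right),60 \right)} = -471693 - \left(3 - \frac{\sqrt{\left(\left(-100 + 245\right) \left(105 + 1\right)\right)^{2} + 60^{2}}}{4}\right) = -471693 - \left(3 - \frac{\sqrt{\left(145 \cdot 106\right)^{2} + 3600}}{4}\right) = -471693 - \left(3 - \frac{\sqrt{15370^{2} + 3600}}{4}\right) = -471693 - \left(3 - \frac{\sqrt{236236900 + 3600}}{4}\right) = -471693 - \left(3 - \frac{\sqrt{236240500}}{4}\right) = -471693 - \left(3 - \frac{10 \sqrt{2362405}}{4}\right) = -471693 - \left(3 - \frac{5 \sqrt{2362405}}{2}\right) = -471696 + \frac{5 \sqrt{2362405}}{2}$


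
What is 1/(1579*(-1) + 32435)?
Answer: 1/30856 ≈ 3.2409e-5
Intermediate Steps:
1/(1579*(-1) + 32435) = 1/(-1579 + 32435) = 1/30856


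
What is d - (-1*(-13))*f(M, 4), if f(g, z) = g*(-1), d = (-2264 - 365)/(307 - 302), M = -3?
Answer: -2824/5 ≈ -564.80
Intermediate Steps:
d = -2629/5 ≈ -525.80
f(g, z) = -g
d - (-1*(-13))*f(M, 4) = -2629/5 - (-1*(-13))*(-1*(-3)) = -2629/5 - 13*3 = -2629/5 - 1*39 = -2629/5 - 39 = -2824/5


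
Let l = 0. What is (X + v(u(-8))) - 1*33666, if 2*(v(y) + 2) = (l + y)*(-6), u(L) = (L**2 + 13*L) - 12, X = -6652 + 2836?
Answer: -37328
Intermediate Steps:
X = -3816
u(L) = -12 + L**2 + 13*L
v(y) = -2 - 3*y (v(y) = -2 + ((0 + y)*(-6))/2 = -2 + (y*(-6))/2 = -2 + (-6*y)/2 = -2 - 3*y)
(X + v(u(-8))) - 1*33666 = (-3816 + (-2 - 3*(-12 + (-8)**2 + 13*(-8)))) - 1*33666 = (-3816 + (-2 - 3*(-12 + 64 - 104))) - 33666 = (-3816 + (-2 - 3*(-52))) - 33666 = (-3816 + (-2 + 156)) - 33666 = (-3816 + 154) - 33666 = -3662 - 33666 = -37328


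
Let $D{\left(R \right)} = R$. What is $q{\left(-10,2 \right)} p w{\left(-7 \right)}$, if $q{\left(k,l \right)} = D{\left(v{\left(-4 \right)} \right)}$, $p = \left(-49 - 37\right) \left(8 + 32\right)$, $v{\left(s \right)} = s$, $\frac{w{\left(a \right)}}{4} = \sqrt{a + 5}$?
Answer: $55040 i \sqrt{2} \approx 77838.0 i$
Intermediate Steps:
$w{\left(a \right)} = 4 \sqrt{5 + a}$ ($w{\left(a \right)} = 4 \sqrt{a + 5} = 4 \sqrt{5 + a}$)
$p = -3440$ ($p = \left(-86\right) 40 = -3440$)
$q{\left(k,l \right)} = -4$
$q{\left(-10,2 \right)} p w{\left(-7 \right)} = \left(-4\right) \left(-3440\right) 4 \sqrt{5 - 7} = 13760 \cdot 4 \sqrt{-2} = 13760 \cdot 4 i \sqrt{2} = 55040 i \sqrt{2}$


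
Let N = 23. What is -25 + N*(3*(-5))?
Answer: -370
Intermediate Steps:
-25 + N*(3*(-5)) = -25 + 23*(3*(-5)) = -25 + 23*(-15) = -25 - 345 = -370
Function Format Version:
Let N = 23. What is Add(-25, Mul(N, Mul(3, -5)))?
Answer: -370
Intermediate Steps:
Add(-25, Mul(N, Mul(3, -5))) = Add(-25, Mul(23, Mul(3, -5))) = Add(-25, Mul(23, -15)) = Add(-25, -345) = -370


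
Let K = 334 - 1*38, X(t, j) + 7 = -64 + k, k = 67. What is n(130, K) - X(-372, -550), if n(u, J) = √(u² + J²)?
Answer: 4 + 2*√26129 ≈ 327.29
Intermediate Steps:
X(t, j) = -4 (X(t, j) = -7 + (-64 + 67) = -7 + 3 = -4)
K = 296 (K = 334 - 38 = 296)
n(u, J) = √(J² + u²)
n(130, K) - X(-372, -550) = √(296² + 130²) - 1*(-4) = √(87616 + 16900) + 4 = √104516 + 4 = 2*√26129 + 4 = 4 + 2*√26129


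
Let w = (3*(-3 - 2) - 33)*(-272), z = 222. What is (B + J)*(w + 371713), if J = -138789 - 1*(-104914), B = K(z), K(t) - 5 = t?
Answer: -12946707312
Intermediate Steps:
K(t) = 5 + t
B = 227 (B = 5 + 222 = 227)
w = 13056 (w = (3*(-5) - 33)*(-272) = (-15 - 33)*(-272) = -48*(-272) = 13056)
J = -33875 (J = -138789 + 104914 = -33875)
(B + J)*(w + 371713) = (227 - 33875)*(13056 + 371713) = -33648*384769 = -12946707312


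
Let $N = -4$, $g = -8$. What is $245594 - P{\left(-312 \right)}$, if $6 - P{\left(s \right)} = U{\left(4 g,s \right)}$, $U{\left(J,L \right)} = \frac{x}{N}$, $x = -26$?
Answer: $\frac{491189}{2} \approx 2.4559 \cdot 10^{5}$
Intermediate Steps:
$U{\left(J,L \right)} = \frac{13}{2}$ ($U{\left(J,L \right)} = - \frac{26}{-4} = \left(-26\right) \left(- \frac{1}{4}\right) = \frac{13}{2}$)
$P{\left(s \right)} = - \frac{1}{2}$ ($P{\left(s \right)} = 6 - \frac{13}{2} = - \frac{1}{2}$)
$245594 - P{\left(-312 \right)} = 245594 - - \frac{1}{2} = 245594 + \frac{1}{2} = \frac{491189}{2}$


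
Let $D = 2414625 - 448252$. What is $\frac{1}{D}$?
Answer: $\frac{1}{1966373} \approx 5.0855 \cdot 10^{-7}$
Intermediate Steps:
$D = 1966373$ ($D = 2414625 - 448252 = 1966373$)
$\frac{1}{D} = \frac{1}{1966373}$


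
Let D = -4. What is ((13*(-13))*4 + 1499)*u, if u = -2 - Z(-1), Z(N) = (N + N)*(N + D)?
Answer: -9876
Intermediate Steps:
Z(N) = 2*N*(-4 + N) (Z(N) = (N + N)*(N - 4) = (2*N)*(-4 + N) = 2*N*(-4 + N))
u = -12 (u = -2 - 2*(-1)*(-4 - 1) = -2 - 2*(-1)*(-5) = -2 - 1*10 = -2 - 10 = -12)
((13*(-13))*4 + 1499)*u = ((13*(-13))*4 + 1499)*(-12) = (-169*4 + 1499)*(-12) = (-676 + 1499)*(-12) = 823*(-12) = -9876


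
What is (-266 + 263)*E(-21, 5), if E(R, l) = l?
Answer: -15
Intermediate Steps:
(-266 + 263)*E(-21, 5) = (-266 + 263)*5 = -3*5 = -15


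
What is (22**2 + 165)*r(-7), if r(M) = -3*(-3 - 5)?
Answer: 15576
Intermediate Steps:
r(M) = 24 (r(M) = -3*(-8) = 24)
(22**2 + 165)*r(-7) = (22**2 + 165)*24 = (484 + 165)*24 = 649*24 = 15576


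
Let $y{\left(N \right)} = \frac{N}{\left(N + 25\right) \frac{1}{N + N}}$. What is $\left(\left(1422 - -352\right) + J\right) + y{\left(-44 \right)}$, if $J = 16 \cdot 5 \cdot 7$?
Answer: $\frac{40474}{19} \approx 2130.2$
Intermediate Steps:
$J = 560$ ($J = 80 \cdot 7 = 560$)
$y{\left(N \right)} = \frac{2 N^{2}}{25 + N}$ ($y{\left(N \right)} = \frac{N}{\left(25 + N\right) \frac{1}{2 N}} = \frac{N}{\frac{1}{2} \frac{1}{N} \left(25 + N\right)} = N \frac{2 N}{25 + N} = \frac{2 N^{2}}{25 + N}$)
$\left(\left(1422 - -352\right) + J\right) + y{\left(-44 \right)} = \left(\left(1422 - -352\right) + 560\right) + \frac{2 \left(-44\right)^{2}}{25 - 44} = \left(\left(1422 + 352\right) + 560\right) + 2 \cdot 1936 \frac{1}{-19} = \left(1774 + 560\right) + 2 \cdot 1936 \left(- \frac{1}{19}\right) = 2334 - \frac{3872}{19} = \frac{40474}{19}$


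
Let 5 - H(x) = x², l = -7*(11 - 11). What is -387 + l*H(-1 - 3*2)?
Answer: -387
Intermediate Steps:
l = 0 (l = -7*0 = 0)
H(x) = 5 - x²
-387 + l*H(-1 - 3*2) = -387 + 0*(5 - (-1 - 3*2)²) = -387 + 0*(5 - (-1 - 6)²) = -387 + 0*(5 - 1*(-7)²) = -387 + 0*(5 - 1*49) = -387 + 0*(5 - 49) = -387 + 0*(-44) = -387 + 0 = -387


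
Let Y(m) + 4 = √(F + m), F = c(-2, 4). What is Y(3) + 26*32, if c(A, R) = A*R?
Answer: 828 + I*√5 ≈ 828.0 + 2.2361*I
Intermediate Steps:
F = -8 (F = -2*4 = -8)
Y(m) = -4 + √(-8 + m)
Y(3) + 26*32 = (-4 + √(-8 + 3)) + 26*32 = (-4 + √(-5)) + 832 = (-4 + I*√5) + 832 = 828 + I*√5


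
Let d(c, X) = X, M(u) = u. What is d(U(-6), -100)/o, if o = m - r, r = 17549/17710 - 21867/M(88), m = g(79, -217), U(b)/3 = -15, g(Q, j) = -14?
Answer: -44000/102739 ≈ -0.42827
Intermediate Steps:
U(b) = -45 (U(b) = 3*(-15) = -45)
m = -14
r = -108899/440 (r = 17549/17710 - 21867/88 = 17549*(1/17710) - 21867*1/88 = 109/110 - 21867/88 = -108899/440 ≈ -247.50)
o = 102739/440 (o = -14 - 1*(-108899/440) = -14 + 108899/440 = 102739/440 ≈ 233.50)
d(U(-6), -100)/o = -100/102739/440 = -100*440/102739 = -44000/102739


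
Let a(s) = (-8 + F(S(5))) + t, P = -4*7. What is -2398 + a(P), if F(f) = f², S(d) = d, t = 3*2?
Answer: -2375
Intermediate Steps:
t = 6
P = -28
a(s) = 23 (a(s) = (-8 + 5²) + 6 = (-8 + 25) + 6 = 17 + 6 = 23)
-2398 + a(P) = -2398 + 23 = -2375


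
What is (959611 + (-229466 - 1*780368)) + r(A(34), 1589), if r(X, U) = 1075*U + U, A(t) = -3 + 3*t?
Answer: 1659541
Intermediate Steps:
r(X, U) = 1076*U
(959611 + (-229466 - 1*780368)) + r(A(34), 1589) = (959611 + (-229466 - 1*780368)) + 1076*1589 = (959611 + (-229466 - 780368)) + 1709764 = (959611 - 1009834) + 1709764 = -50223 + 1709764 = 1659541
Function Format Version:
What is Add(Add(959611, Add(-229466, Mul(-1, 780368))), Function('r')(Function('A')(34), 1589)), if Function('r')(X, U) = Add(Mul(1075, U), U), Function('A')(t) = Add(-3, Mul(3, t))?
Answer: 1659541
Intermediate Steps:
Function('r')(X, U) = Mul(1076, U)
Add(Add(959611, Add(-229466, Mul(-1, 780368))), Function('r')(Function('A')(34), 1589)) = Add(Add(959611, Add(-229466, Mul(-1, 780368))), Mul(1076, 1589)) = Add(Add(959611, Add(-229466, -780368)), 1709764) = Add(Add(959611, -1009834), 1709764) = Add(-50223, 1709764) = 1659541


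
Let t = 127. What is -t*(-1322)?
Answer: 167894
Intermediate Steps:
-t*(-1322) = -127*(-1322) = -1*(-167894) = 167894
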